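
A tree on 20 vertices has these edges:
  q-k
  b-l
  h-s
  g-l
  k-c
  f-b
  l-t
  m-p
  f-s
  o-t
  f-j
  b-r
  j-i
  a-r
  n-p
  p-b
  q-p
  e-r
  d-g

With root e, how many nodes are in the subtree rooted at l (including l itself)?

5

l's subtree: {l, t, g, o, d}, size 5.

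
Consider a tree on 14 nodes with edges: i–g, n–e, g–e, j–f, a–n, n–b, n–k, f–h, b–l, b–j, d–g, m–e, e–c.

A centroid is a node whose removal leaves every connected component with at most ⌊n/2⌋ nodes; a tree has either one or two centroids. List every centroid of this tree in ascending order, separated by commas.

n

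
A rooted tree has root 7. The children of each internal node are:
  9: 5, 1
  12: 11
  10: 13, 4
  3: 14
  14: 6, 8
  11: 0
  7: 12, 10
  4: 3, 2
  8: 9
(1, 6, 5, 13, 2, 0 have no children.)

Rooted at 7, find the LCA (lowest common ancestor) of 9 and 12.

7

Path 9→root: 9 8 14 3 4 10 7; path 12→root: 12 7.
First common node: 7.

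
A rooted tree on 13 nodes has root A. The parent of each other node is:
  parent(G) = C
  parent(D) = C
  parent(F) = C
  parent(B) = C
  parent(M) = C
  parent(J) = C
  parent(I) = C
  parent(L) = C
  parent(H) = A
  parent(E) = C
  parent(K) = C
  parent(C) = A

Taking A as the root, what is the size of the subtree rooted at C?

11

The subtree rooted at C contains: C, E, J, D, G, M, I, L, B, K, F — 11 nodes.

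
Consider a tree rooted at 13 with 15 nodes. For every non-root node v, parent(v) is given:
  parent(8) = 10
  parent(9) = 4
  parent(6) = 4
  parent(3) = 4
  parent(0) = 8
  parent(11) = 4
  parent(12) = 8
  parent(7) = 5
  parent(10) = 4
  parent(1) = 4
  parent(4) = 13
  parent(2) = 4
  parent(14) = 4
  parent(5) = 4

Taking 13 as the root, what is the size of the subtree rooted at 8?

3

The subtree rooted at 8 contains: 8, 12, 0 — 3 nodes.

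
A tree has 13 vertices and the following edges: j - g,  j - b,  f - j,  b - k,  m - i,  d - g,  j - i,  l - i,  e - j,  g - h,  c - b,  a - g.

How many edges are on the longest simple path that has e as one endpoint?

A farthest node from e is m (l, h, d, k, c, a also at distance 3).
The path e – j – i – m has 3 edges.

3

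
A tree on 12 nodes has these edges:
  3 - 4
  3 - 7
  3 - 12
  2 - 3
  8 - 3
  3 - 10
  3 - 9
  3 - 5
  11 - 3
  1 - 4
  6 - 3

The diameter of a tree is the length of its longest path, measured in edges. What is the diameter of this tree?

Starting from 1, a farthest node is 6 at distance 3.
One longest path: 1–4–3–6.
So the diameter is 3.

3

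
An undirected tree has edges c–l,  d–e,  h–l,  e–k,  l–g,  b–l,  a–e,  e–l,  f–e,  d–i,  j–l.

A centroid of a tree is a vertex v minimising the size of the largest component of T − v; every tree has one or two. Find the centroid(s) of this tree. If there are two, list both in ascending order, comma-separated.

e, l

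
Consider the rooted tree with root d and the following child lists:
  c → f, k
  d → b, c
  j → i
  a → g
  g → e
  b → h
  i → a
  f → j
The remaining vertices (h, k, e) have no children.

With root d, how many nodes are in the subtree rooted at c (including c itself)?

8

Descendants of c (including itself): c, k, f, j, i, a, g, e. That's 8.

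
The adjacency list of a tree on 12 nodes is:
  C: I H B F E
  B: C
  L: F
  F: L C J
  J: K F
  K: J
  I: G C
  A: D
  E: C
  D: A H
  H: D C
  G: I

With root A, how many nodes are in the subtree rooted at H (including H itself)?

10

H's subtree: {H, C, F, I, E, B, J, L, G, K}, size 10.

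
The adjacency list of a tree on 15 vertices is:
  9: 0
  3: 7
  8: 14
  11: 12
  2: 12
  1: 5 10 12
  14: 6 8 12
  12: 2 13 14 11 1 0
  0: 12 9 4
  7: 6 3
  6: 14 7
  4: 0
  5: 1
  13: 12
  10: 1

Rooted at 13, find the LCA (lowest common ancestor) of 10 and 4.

12

Path 10→root: 10 1 12 13; path 4→root: 4 0 12 13.
First common node: 12.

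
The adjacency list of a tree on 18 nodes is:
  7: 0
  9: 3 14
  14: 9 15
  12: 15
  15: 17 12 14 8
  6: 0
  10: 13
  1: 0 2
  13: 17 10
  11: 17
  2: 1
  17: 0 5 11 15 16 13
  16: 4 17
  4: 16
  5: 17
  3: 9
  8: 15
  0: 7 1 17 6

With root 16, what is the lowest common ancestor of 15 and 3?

Path 15→root: 15 17 16; path 3→root: 3 9 14 15 17 16.
First common node: 15.

15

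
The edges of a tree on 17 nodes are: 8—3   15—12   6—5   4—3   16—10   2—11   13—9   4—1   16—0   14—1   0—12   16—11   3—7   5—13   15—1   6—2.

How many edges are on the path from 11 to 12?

3

11 – 16 – 0 – 12: 3 edges.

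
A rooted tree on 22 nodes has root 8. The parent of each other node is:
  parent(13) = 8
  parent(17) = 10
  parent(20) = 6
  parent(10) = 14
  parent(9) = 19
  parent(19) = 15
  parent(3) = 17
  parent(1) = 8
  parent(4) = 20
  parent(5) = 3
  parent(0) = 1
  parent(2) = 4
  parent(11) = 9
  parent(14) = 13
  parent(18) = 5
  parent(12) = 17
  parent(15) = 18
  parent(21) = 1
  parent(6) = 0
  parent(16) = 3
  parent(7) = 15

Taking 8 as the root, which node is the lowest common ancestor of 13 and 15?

13's ancestor chain is 13, 8 and 15's is 15, 18, 5, 3, 17, 10, 14, 13, 8; they first meet at 13.

13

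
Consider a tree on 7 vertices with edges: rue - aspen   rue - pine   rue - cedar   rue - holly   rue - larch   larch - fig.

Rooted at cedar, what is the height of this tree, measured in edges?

3

The longest root-to-leaf path is cedar–rue–larch–fig (3 edges).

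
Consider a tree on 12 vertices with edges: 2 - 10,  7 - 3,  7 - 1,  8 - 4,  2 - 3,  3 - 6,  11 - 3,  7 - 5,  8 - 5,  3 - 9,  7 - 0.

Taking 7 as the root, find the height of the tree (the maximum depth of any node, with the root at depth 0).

3

A deepest node is 4, reached by 7-5-8-4.
That path has 3 edges, so the height is 3.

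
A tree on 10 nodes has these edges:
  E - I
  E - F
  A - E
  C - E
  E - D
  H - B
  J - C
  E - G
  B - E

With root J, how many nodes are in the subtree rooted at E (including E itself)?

8

Descendants of E (including itself): E, B, A, I, G, D, F, H. That's 8.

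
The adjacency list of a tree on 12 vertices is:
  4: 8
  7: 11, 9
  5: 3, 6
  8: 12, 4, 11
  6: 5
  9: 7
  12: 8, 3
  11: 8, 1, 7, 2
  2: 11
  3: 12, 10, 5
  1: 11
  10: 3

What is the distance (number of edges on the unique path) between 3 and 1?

4

Walking from 3: 3–12–8–11–1. Length 4.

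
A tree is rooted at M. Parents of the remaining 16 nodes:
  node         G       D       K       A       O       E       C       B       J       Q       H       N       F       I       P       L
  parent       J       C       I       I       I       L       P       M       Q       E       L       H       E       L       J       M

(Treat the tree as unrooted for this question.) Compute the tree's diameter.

BFS from D reaches A last, at distance 8; BFS from A confirms no node is farther.
Path: D–C–P–J–Q–E–L–I–A.

8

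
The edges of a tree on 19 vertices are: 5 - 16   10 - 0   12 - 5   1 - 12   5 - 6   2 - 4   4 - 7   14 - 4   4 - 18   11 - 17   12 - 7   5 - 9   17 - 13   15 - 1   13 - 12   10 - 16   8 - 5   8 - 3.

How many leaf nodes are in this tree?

Exactly 9 nodes have a single neighbour: 0, 2, 3, 6, 9, 11, 14, 15, 18.

9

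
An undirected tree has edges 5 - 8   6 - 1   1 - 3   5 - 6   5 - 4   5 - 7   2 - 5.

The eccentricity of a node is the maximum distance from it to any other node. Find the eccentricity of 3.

A farthest node from 3 is 4 (2, 7, 8 also at distance 4).
The path 3 – 1 – 6 – 5 – 4 has 4 edges.

4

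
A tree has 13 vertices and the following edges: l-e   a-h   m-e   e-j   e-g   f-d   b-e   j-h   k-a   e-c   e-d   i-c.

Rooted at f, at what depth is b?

3

f → d → e → b — 3 edges.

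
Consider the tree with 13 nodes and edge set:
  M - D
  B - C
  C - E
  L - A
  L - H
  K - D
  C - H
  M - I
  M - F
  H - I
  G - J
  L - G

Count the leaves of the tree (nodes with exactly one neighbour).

Exactly 6 nodes have a single neighbour: A, B, E, F, J, K.

6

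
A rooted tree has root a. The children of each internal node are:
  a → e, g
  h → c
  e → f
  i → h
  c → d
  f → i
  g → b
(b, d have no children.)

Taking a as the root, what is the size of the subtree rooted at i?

4

The subtree rooted at i contains: i, h, c, d — 4 nodes.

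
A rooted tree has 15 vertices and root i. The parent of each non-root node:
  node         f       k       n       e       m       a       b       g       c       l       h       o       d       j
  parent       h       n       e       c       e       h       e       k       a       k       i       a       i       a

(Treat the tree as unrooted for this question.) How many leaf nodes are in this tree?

8

Exactly 8 nodes have a single neighbour: b, d, f, g, j, l, m, o.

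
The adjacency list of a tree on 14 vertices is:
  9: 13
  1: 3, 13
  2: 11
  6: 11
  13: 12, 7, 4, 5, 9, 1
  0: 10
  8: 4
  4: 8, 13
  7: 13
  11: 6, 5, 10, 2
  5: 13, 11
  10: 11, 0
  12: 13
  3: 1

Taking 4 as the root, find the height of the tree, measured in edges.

0 sits deepest: 4 – 13 – 5 – 11 – 10 – 0 — 5 edges from the root.

5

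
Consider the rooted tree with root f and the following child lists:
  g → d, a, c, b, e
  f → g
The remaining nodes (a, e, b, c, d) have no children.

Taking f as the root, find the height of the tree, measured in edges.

2

A deepest node is b, reached by f-g-b.
That path has 2 edges, so the height is 2.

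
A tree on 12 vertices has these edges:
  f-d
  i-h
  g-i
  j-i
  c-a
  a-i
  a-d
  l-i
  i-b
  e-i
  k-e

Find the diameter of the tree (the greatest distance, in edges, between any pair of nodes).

5

BFS from f reaches k last, at distance 5; BFS from k confirms no node is farther.
Path: f – d – a – i – e – k.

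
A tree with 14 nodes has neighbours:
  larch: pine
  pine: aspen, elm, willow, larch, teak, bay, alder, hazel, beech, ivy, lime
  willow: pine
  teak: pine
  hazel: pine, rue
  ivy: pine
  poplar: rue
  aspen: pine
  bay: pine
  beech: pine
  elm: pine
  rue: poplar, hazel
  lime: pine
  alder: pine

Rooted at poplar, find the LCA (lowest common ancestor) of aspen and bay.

pine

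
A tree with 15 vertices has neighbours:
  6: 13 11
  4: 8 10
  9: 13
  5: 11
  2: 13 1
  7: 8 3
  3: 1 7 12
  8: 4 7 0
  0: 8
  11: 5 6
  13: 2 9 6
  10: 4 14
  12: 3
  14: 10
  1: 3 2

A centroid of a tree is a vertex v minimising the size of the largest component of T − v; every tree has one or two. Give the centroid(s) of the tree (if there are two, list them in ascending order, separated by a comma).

If 3 is removed the pieces have sizes 7, 6, 1, all ≤ ⌊15/2⌋ = 7.
No neighbour of 3 does as well, so 3 is the unique centroid.

3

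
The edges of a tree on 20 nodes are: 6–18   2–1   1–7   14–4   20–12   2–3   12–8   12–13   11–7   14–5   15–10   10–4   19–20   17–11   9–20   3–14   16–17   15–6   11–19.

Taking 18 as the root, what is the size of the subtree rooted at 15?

18

Descendants of 15 (including itself): 15, 10, 4, 14, 3, 5, 2, 1, 7, 11, 19, 17, 20, 16, 12, 9, 8, 13. That's 18.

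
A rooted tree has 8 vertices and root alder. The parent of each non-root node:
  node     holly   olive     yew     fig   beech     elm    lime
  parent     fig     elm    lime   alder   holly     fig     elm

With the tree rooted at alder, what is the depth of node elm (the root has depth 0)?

2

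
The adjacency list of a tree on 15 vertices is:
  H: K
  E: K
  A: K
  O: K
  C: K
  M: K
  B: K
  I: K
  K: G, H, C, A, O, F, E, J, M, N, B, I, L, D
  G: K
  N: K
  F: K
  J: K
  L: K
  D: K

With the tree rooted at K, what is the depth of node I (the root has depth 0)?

1

K – I — 1 edges.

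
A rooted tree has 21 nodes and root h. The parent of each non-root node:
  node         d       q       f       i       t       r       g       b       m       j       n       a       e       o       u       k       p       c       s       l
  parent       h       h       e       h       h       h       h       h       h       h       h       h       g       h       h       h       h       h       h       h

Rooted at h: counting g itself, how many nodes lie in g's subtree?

Descendants of g (including itself): g, e, f. That's 3.

3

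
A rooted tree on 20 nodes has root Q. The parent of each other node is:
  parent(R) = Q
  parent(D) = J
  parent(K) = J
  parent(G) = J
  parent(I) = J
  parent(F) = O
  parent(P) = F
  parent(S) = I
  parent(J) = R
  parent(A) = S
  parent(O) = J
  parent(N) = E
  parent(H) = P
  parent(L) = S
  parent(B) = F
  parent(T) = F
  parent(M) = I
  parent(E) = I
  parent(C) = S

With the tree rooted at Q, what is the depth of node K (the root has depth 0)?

3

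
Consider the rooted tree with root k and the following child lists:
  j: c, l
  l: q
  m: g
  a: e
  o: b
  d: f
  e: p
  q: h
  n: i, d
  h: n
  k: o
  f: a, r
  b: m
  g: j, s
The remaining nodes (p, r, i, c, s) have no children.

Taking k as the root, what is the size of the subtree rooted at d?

6

Descendants of d (including itself): d, f, a, r, e, p. That's 6.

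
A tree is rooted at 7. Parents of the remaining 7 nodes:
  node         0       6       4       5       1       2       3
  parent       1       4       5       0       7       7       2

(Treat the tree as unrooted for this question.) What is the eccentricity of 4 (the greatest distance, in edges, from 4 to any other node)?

A farthest node from 4 is 3.
The path 4–5–0–1–7–2–3 has 6 edges.

6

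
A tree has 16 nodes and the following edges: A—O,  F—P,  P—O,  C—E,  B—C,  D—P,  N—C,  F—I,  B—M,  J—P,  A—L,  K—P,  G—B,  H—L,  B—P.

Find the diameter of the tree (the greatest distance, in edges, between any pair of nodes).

A longest path is H – L – A – O – P – B – C – E, with 7 edges.

7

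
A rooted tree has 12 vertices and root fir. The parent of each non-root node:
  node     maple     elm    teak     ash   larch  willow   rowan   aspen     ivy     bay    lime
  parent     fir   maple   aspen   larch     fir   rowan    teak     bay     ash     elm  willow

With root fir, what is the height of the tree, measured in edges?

A deepest node is lime, reached by fir-maple-elm-bay-aspen-teak-rowan-willow-lime.
That path has 8 edges, so the height is 8.

8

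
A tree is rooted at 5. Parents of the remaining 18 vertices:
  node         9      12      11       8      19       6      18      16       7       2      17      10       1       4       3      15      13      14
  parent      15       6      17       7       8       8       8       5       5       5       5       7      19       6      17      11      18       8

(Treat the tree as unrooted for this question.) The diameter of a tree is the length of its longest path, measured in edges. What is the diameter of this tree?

BFS from 1 reaches 9 last, at distance 8; BFS from 9 confirms no node is farther.
Path: 1-19-8-7-5-17-11-15-9.

8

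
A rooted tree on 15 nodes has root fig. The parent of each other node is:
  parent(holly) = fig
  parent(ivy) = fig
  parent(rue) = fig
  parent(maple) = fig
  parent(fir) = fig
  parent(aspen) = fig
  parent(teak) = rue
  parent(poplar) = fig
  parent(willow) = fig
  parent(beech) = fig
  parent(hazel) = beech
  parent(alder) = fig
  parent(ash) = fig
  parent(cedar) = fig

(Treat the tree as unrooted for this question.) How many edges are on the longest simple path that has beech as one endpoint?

A farthest node from beech is teak.
The path beech – fig – rue – teak has 3 edges.

3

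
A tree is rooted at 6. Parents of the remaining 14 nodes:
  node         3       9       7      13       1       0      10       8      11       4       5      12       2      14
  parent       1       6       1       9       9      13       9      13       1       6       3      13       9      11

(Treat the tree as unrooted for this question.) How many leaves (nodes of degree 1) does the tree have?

Exactly 9 nodes have a single neighbour: 0, 2, 4, 5, 7, 8, 10, 12, 14.

9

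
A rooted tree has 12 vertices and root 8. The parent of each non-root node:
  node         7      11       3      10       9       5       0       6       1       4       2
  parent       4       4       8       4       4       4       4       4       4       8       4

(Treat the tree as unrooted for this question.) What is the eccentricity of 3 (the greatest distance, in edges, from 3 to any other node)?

3

A farthest node from 3 is 1 (7, 9, 10, 2, 11, 0, 5, 6 also at distance 3).
The path 3–8–4–1 has 3 edges.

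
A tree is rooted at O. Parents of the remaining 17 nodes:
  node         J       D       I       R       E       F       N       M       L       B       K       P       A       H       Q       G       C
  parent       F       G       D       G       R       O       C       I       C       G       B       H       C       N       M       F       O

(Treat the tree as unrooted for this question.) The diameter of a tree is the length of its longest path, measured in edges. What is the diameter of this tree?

10

A longest path is Q-M-I-D-G-F-O-C-N-H-P, with 10 edges.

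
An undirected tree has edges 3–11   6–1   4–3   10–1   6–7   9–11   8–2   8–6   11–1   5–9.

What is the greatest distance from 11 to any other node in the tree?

4

Distances from 11 peak at 4, attained at 2.
11 – 1 – 6 – 8 – 2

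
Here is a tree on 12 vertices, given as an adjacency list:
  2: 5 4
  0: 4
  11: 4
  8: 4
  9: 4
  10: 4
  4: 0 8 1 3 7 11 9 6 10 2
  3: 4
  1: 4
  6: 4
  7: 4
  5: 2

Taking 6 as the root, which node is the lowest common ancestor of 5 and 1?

4

Path 5→root: 5 2 4 6; path 1→root: 1 4 6.
First common node: 4.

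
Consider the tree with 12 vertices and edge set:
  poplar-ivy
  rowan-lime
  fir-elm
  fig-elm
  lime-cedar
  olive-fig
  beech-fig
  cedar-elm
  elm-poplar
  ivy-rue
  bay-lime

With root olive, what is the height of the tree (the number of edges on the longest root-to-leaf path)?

The longest root-to-leaf path is olive–fig–elm–cedar–lime–bay (5 edges).

5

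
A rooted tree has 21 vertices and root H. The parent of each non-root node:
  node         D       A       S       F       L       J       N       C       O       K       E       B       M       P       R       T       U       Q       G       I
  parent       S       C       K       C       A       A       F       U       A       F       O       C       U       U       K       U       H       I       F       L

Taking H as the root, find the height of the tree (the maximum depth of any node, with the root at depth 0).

Q sits deepest: H – U – C – A – L – I – Q — 6 edges from the root.

6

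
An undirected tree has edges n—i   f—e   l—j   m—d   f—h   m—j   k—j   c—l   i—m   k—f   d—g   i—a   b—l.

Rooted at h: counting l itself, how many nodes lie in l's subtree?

3

The subtree rooted at l contains: l, b, c — 3 nodes.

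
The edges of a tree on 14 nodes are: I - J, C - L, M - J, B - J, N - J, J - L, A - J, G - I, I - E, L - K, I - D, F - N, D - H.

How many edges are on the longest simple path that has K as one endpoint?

A farthest node from K is H.
The path K – L – J – I – D – H has 5 edges.

5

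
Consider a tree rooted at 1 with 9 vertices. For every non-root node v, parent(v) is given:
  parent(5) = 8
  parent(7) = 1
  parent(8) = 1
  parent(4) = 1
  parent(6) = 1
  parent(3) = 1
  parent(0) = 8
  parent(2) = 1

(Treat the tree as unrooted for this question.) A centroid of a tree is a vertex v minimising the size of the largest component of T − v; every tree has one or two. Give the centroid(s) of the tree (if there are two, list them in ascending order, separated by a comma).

1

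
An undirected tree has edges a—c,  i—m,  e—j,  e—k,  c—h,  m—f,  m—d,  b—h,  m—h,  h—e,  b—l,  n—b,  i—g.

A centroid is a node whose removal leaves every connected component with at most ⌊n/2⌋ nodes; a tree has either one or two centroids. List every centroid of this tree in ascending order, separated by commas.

h

Removing h splits the tree into components of sizes 5, 3, 3, 2; the largest is 5 ≤ ⌊14/2⌋ = 7.
No neighbour of h does as well, so h is the unique centroid.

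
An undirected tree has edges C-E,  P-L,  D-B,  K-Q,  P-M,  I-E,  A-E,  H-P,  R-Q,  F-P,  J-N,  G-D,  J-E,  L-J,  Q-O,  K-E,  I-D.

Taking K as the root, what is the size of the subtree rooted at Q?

3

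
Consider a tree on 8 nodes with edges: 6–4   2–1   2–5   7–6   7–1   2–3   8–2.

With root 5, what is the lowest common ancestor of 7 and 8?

2

7's ancestor chain is 7, 1, 2, 5 and 8's is 8, 2, 5; they first meet at 2.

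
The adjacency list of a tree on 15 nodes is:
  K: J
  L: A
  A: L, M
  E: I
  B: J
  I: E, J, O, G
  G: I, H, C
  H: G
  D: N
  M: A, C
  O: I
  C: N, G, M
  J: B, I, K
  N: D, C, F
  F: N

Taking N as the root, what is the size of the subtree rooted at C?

C's subtree: {C, M, G, A, I, H, L, E, J, O, B, K}, size 12.

12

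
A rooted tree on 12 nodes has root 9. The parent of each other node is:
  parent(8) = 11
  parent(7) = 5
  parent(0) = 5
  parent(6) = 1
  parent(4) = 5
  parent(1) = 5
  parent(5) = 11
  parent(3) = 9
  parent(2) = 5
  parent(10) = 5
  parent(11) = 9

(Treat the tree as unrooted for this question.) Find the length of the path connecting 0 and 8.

3

Walking from 0: 0 – 5 – 11 – 8. Length 3.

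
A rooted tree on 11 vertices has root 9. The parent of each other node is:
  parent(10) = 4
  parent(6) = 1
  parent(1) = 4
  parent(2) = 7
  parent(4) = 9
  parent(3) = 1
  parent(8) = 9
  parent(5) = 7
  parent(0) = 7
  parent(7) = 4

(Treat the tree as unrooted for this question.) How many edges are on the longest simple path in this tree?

4

BFS from 2 reaches 8 last, at distance 4; BFS from 8 confirms no node is farther.
Path: 2–7–4–9–8.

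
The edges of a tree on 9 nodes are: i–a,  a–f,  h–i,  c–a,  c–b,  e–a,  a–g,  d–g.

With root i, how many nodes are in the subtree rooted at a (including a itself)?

a's subtree: {a, e, f, c, g, b, d}, size 7.

7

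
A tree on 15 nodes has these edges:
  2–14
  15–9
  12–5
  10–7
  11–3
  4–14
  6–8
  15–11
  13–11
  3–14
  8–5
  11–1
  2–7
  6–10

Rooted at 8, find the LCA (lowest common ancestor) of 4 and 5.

8

4's ancestor chain is 4, 14, 2, 7, 10, 6, 8 and 5's is 5, 8; they first meet at 8.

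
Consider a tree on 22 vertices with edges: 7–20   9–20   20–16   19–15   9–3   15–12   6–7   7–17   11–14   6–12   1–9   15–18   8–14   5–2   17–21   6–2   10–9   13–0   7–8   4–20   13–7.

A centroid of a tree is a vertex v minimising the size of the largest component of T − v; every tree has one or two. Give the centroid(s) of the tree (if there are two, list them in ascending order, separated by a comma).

Delete 7: the remaining components have sizes 7, 7, 3, 2, 2. Max 7 ≤ 11, so 7 is a centroid.
No neighbour of 7 does as well, so 7 is the unique centroid.

7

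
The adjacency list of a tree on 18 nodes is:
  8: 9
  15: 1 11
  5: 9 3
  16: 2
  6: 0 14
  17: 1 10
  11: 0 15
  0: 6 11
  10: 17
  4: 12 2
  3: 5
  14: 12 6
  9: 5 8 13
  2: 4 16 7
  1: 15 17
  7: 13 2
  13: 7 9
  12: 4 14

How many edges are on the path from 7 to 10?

Walking from 7: 7 - 2 - 4 - 12 - 14 - 6 - 0 - 11 - 15 - 1 - 17 - 10. Length 11.

11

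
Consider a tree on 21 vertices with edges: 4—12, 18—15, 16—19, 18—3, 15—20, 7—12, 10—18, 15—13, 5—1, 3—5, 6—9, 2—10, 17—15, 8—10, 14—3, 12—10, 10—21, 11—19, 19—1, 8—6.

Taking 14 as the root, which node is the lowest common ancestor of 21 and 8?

Ancestors of 21 (toward the root): 21, 10, 18, 3, 14.
Ancestors of 8: 8, 10, 18, 3, 14.
The deepest node appearing in both lists is 10.

10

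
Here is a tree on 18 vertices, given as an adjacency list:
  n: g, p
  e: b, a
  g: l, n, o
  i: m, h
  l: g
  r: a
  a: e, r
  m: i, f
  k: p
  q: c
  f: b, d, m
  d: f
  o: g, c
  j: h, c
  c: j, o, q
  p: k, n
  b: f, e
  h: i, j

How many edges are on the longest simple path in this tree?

14

A longest path is k – p – n – g – o – c – j – h – i – m – f – b – e – a – r, with 14 edges.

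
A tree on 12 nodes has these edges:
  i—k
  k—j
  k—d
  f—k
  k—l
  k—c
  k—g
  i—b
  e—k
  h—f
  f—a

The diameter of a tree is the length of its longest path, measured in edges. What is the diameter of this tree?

BFS from a reaches b last, at distance 4; BFS from b confirms no node is farther.
Path: a–f–k–i–b.

4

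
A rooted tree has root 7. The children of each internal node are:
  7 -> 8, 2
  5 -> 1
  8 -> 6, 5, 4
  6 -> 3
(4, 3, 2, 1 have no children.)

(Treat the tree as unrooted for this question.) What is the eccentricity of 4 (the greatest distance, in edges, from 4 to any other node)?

A farthest node from 4 is 2 (1, 3 also at distance 3).
The path 4-8-7-2 has 3 edges.

3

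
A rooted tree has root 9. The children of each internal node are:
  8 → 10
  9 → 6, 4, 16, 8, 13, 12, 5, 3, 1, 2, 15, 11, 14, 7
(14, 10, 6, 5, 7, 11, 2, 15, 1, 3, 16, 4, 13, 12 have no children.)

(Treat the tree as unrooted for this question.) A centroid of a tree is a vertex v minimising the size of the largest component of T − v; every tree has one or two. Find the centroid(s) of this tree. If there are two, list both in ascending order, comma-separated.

9

If 9 is removed the pieces have sizes 2, 1, 1, 1, 1, 1, 1, 1, 1, 1, 1, 1, 1, 1, all ≤ ⌊16/2⌋ = 8.
No neighbour of 9 does as well, so 9 is the unique centroid.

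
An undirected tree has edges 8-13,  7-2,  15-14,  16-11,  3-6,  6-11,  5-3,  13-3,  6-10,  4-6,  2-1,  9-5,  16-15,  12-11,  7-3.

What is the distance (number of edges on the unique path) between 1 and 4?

1 – 2 – 7 – 3 – 6 – 4: 5 edges.

5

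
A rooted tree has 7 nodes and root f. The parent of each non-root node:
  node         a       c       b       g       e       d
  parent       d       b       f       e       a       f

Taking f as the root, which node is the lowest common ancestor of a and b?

f

Path a→root: a d f; path b→root: b f.
First common node: f.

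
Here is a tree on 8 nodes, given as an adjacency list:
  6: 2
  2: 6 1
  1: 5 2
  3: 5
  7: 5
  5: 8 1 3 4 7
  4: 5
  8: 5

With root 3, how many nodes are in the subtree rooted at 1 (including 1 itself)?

3

The subtree rooted at 1 contains: 1, 2, 6 — 3 nodes.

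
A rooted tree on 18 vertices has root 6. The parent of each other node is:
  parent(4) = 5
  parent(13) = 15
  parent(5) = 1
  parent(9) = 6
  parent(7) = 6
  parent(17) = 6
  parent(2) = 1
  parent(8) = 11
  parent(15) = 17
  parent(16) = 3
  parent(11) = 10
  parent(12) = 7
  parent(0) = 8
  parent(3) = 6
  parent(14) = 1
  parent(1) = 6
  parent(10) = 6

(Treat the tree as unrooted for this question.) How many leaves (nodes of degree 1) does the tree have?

8

Exactly 8 nodes have a single neighbour: 0, 2, 4, 9, 12, 13, 14, 16.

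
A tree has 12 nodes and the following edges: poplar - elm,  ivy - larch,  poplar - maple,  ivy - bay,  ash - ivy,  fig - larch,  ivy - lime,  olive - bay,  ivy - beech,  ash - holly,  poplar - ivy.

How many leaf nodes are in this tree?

7

Degree-1 nodes: beech, elm, fig, holly, lime, maple, olive — 7 of them.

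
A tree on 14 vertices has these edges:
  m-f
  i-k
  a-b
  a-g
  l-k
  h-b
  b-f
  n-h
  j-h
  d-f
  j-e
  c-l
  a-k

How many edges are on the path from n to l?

The path is n – h – b – a – k – l, which has 5 edges.

5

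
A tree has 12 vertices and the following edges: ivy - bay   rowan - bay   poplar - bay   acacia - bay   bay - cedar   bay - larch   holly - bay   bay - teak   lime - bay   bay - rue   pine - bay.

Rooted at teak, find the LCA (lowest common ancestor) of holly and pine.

Path holly→root: holly bay teak; path pine→root: pine bay teak.
First common node: bay.

bay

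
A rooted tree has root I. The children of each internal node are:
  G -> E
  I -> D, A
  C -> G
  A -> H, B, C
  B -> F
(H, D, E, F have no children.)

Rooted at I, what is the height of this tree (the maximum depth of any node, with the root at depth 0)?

4

A deepest node is E, reached by I–A–C–G–E.
That path has 4 edges, so the height is 4.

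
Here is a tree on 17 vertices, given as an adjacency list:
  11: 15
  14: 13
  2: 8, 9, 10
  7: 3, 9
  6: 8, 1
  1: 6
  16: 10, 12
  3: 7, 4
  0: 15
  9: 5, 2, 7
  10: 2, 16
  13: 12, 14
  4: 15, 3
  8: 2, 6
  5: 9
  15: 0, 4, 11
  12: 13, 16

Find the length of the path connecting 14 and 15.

Walking from 14: 14 - 13 - 12 - 16 - 10 - 2 - 9 - 7 - 3 - 4 - 15. Length 10.

10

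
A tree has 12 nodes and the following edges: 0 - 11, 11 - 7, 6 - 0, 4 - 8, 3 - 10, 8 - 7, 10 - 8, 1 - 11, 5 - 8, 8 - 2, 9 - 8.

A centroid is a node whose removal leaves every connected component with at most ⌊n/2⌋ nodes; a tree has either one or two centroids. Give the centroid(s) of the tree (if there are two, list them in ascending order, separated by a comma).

Delete 8: the remaining components have sizes 5, 2, 1, 1, 1, 1. Max 5 ≤ 6, so 8 is a centroid.
Every other node leaves some component of size > 6, so the centroid is unique.

8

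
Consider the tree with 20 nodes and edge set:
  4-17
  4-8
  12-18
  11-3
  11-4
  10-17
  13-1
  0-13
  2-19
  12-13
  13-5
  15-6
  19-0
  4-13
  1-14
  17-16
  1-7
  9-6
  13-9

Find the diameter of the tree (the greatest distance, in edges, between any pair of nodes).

6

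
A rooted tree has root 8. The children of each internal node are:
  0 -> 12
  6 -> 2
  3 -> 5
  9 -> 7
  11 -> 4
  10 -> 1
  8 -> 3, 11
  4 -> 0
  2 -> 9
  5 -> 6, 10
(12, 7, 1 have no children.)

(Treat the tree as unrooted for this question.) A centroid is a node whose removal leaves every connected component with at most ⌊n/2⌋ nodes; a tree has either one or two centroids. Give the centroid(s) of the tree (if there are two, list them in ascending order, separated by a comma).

5

If 5 is removed the pieces have sizes 6, 4, 2, all ≤ ⌊13/2⌋ = 6.
Every other node leaves some component of size > 6, so the centroid is unique.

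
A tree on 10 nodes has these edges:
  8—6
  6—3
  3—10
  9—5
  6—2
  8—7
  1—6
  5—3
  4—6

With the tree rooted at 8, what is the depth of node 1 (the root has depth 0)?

2

Climbing from 1 to the root: 1 → 6 → 8. That's 2 steps.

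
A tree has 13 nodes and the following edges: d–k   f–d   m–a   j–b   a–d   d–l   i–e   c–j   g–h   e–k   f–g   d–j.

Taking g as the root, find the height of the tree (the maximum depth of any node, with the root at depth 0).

The longest root-to-leaf path is g → f → d → k → e → i (5 edges).

5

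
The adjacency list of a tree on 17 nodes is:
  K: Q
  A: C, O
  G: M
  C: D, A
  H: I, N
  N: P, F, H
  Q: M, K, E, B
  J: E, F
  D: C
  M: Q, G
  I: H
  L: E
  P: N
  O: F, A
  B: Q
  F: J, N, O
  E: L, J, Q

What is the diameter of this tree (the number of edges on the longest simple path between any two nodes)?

BFS from D reaches G last, at distance 9; BFS from G confirms no node is farther.
Path: D–C–A–O–F–J–E–Q–M–G.

9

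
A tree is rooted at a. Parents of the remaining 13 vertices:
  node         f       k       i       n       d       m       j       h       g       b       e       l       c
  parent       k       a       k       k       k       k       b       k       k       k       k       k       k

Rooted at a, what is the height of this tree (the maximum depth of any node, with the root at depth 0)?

The longest root-to-leaf path is a – k – b – j (3 edges).

3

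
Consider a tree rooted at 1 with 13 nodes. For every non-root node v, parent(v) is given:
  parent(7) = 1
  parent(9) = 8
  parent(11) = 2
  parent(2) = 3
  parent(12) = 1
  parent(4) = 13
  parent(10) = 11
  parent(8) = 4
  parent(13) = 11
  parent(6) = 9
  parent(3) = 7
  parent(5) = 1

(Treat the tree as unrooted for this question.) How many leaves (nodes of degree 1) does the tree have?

Exactly 4 nodes have a single neighbour: 5, 6, 10, 12.

4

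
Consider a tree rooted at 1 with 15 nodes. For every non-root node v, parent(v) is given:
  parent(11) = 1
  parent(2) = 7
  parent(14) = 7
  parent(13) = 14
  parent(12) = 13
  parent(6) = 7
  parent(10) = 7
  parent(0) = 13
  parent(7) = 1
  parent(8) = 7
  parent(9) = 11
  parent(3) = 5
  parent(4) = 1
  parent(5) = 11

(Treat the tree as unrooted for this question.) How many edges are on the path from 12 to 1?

Walking from 12: 12 - 13 - 14 - 7 - 1. Length 4.

4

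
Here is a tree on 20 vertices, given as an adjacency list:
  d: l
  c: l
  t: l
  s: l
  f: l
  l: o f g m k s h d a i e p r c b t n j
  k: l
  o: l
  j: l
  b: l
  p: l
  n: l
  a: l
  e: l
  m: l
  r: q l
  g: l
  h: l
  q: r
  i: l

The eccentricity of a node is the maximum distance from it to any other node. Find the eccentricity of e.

3

The node farthest from e is q, via e – l – r – q — 3 edges.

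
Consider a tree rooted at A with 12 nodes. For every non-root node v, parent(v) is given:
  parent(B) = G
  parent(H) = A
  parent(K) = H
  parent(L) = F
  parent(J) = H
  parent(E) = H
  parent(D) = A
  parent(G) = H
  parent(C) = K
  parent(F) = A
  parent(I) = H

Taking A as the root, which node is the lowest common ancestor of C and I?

Path C→root: C K H A; path I→root: I H A.
First common node: H.

H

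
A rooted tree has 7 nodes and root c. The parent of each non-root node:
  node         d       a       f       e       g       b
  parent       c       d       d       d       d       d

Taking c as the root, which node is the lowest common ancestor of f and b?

d

f's ancestor chain is f, d, c and b's is b, d, c; they first meet at d.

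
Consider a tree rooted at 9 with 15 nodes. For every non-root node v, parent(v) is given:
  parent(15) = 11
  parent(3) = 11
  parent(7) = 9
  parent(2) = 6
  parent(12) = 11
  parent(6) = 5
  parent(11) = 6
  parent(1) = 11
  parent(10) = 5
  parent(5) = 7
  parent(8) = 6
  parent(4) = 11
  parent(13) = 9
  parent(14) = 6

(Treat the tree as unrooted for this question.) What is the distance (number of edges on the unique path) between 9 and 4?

5

The path is 9 – 7 – 5 – 6 – 11 – 4, which has 5 edges.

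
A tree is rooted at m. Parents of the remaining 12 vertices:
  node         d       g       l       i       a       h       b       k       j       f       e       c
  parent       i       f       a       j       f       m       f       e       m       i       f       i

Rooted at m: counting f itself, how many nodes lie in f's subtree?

7

The subtree rooted at f contains: f, a, g, b, e, l, k — 7 nodes.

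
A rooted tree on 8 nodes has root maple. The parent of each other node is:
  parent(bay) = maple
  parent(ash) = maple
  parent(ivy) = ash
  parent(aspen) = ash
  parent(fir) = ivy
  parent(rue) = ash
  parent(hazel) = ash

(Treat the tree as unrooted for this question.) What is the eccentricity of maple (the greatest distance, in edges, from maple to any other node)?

3

The node farthest from maple is fir, via maple – ash – ivy – fir — 3 edges.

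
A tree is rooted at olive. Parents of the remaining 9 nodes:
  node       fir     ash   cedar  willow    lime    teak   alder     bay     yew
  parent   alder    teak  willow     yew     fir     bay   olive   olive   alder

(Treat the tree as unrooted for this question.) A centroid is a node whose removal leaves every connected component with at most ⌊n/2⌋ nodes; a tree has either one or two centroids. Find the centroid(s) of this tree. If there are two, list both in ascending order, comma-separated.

alder

Removing alder splits the tree into components of sizes 4, 3, 2; the largest is 4 ≤ ⌊10/2⌋ = 5.
Every other node leaves some component of size > 5, so the centroid is unique.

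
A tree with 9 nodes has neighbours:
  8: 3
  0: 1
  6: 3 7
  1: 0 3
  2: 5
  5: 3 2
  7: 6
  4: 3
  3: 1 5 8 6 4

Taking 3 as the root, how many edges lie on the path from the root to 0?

2

Climbing from 0 to the root: 0–1–3. That's 2 steps.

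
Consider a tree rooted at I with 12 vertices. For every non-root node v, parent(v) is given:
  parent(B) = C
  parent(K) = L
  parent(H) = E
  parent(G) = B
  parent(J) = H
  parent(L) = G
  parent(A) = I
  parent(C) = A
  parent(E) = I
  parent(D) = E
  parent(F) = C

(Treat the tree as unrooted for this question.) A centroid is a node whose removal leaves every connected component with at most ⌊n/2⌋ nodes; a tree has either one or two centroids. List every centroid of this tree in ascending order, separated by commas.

If A is removed the pieces have sizes 6, 5, all ≤ ⌊12/2⌋ = 6.
Its neighbour C also leaves a largest component of size 6, so both are centroids.

A, C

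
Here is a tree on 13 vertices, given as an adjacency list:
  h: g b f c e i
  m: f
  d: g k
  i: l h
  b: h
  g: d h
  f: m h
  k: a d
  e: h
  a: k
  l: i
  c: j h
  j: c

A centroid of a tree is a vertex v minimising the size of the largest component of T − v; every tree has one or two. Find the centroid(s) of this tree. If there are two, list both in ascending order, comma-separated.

Delete h: the remaining components have sizes 4, 2, 2, 2, 1, 1. Max 4 ≤ 6, so h is a centroid.
Every other node leaves some component of size > 6, so the centroid is unique.

h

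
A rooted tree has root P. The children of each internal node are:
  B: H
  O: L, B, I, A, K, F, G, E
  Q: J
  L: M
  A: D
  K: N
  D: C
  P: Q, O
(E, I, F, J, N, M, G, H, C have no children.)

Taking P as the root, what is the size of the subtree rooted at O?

14

Descendants of O (including itself): O, G, I, F, A, E, B, K, L, D, H, N, M, C. That's 14.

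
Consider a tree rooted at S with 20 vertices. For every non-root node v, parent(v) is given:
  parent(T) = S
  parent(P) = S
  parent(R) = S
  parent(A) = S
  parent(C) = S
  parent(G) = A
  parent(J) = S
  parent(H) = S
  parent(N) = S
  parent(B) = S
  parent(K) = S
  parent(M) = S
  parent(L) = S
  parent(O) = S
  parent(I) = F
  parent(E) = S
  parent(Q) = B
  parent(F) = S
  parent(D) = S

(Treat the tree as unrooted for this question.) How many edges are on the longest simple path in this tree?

4

BFS from Q reaches G last, at distance 4; BFS from G confirms no node is farther.
Path: Q – B – S – A – G.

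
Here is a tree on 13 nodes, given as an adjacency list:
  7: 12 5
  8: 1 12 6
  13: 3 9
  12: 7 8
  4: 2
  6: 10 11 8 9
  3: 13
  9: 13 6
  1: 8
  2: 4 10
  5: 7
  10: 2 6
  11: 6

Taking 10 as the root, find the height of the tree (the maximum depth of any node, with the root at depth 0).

5 sits deepest: 10 → 6 → 8 → 12 → 7 → 5 — 5 edges from the root.

5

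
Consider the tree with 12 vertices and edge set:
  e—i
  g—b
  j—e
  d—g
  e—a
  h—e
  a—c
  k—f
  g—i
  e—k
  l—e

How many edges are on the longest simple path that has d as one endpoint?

5

A farthest node from d is f (c also at distance 5).
The path d – g – i – e – k – f has 5 edges.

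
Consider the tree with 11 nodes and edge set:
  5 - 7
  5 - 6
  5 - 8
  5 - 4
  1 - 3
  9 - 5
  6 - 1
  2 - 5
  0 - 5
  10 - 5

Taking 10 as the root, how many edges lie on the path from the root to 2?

Climbing from 2 to the root: 2 – 5 – 10. That's 2 steps.

2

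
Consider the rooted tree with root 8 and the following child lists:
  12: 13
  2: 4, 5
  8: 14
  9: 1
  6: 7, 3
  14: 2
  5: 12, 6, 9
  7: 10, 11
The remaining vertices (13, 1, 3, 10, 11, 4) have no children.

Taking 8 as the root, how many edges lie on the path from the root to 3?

Path from 8 to 3: 8 – 14 – 2 – 5 – 6 – 3, which has 5 edges.

5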